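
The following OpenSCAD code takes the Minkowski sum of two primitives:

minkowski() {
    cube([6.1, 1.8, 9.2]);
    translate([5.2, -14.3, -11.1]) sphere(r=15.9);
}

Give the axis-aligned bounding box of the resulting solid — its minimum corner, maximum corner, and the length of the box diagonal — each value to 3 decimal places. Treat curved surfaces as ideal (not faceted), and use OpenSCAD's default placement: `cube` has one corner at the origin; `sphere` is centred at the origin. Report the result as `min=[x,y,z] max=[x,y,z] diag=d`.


min=[-10.700,-30.200,-27.000] max=[27.200,3.400,14.000] diag=65.164

A = translate([5.2, -14.3, -11.1]) sphere(r=15.9) → bbox [-10.7,-30.2,-27] .. [21.1,1.6,4.8]
B = cube([6.1, 1.8, 9.2]) → bbox [0,0,0] .. [6.1,1.8,9.2]
lo = A.lo+B.lo = [-10.7+0, -30.2+0, -27+0] = [-10.700,-30.200,-27.000]
hi = A.hi+B.hi = [21.1+6.1, 1.6+1.8, 4.8+9.2] = [27.200,3.400,14.000]
diag = √(37.9²+33.6²+41²) = √4246.37 = 65.164


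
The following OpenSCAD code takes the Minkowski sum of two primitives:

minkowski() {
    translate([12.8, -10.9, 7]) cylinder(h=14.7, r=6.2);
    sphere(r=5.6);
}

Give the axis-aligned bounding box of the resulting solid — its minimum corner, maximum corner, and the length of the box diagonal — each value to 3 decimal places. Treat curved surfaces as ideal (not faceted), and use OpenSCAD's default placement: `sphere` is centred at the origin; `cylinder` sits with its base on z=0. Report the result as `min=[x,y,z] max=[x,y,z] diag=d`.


A = translate([12.8, -10.9, 7]) cylinder(h=14.7, r=6.2) → bbox [6.6,-17.1,7] .. [19,-4.7,21.7]
B = sphere(r=5.6) → bbox [-5.6,-5.6,-5.6] .. [5.6,5.6,5.6]
lo = A.lo+B.lo = [6.6-5.6, -17.1-5.6, 7-5.6] = [1.000,-22.700,1.400]
hi = A.hi+B.hi = [19+5.6, -4.7+5.6, 21.7+5.6] = [24.600,0.900,27.300]
diag = √(23.6²+23.6²+25.9²) = √1784.73 = 42.246

min=[1.000,-22.700,1.400] max=[24.600,0.900,27.300] diag=42.246


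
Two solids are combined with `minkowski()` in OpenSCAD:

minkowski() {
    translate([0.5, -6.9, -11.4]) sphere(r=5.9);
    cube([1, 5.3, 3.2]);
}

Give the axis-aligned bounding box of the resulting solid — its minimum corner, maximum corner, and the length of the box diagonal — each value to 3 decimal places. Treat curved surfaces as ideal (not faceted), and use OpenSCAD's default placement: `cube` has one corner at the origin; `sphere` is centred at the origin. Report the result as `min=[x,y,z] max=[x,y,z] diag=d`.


min=[-5.400,-12.800,-17.300] max=[7.400,4.300,-2.300] diag=26.101

A = translate([0.5, -6.9, -11.4]) sphere(r=5.9) → bbox [-5.4,-12.8,-17.3] .. [6.4,-1,-5.5]
B = cube([1, 5.3, 3.2]) → bbox [0,0,0] .. [1,5.3,3.2]
lo = A.lo+B.lo = [-5.4+0, -12.8+0, -17.3+0] = [-5.400,-12.800,-17.300]
hi = A.hi+B.hi = [6.4+1, -1+5.3, -5.5+3.2] = [7.400,4.300,-2.300]
diag = √(12.8²+17.1²+15²) = √681.25 = 26.101


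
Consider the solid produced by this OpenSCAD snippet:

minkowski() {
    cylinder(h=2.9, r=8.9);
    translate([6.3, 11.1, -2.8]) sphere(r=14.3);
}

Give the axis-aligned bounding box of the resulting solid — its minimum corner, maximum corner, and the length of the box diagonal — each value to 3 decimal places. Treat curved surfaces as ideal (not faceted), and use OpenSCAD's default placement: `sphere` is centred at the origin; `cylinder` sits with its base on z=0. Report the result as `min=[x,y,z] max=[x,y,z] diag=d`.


A = translate([6.3, 11.1, -2.8]) sphere(r=14.3) → bbox [-8,-3.2,-17.1] .. [20.6,25.4,11.5]
B = cylinder(h=2.9, r=8.9) → bbox [-8.9,-8.9,0] .. [8.9,8.9,2.9]
lo = A.lo+B.lo = [-8-8.9, -3.2-8.9, -17.1+0] = [-16.900,-12.100,-17.100]
hi = A.hi+B.hi = [20.6+8.9, 25.4+8.9, 11.5+2.9] = [29.500,34.300,14.400]
diag = √(46.4²+46.4²+31.5²) = √5298.17 = 72.789

min=[-16.900,-12.100,-17.100] max=[29.500,34.300,14.400] diag=72.789


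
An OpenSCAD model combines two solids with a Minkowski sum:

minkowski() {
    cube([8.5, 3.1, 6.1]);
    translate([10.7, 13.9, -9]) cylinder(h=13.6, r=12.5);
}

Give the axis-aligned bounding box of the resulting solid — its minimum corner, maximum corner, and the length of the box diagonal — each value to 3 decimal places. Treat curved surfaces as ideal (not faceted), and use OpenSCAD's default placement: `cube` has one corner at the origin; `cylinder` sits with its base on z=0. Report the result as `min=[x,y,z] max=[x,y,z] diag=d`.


A = translate([10.7, 13.9, -9]) cylinder(h=13.6, r=12.5) → bbox [-1.8,1.4,-9] .. [23.2,26.4,4.6]
B = cube([8.5, 3.1, 6.1]) → bbox [0,0,0] .. [8.5,3.1,6.1]
lo = A.lo+B.lo = [-1.8+0, 1.4+0, -9+0] = [-1.800,1.400,-9.000]
hi = A.hi+B.hi = [23.2+8.5, 26.4+3.1, 4.6+6.1] = [31.700,29.500,10.700]
diag = √(33.5²+28.1²+19.7²) = √2299.95 = 47.958

min=[-1.800,1.400,-9.000] max=[31.700,29.500,10.700] diag=47.958


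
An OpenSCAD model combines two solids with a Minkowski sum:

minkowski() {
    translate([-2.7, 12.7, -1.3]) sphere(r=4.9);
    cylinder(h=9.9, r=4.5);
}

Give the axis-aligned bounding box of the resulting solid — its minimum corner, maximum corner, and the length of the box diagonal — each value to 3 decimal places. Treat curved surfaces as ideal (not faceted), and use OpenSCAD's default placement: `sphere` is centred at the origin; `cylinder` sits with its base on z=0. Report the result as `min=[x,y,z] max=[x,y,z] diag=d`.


min=[-12.100,3.300,-6.200] max=[6.700,22.100,13.500] diag=33.090

A = translate([-2.7, 12.7, -1.3]) sphere(r=4.9) → bbox [-7.6,7.8,-6.2] .. [2.2,17.6,3.6]
B = cylinder(h=9.9, r=4.5) → bbox [-4.5,-4.5,0] .. [4.5,4.5,9.9]
lo = A.lo+B.lo = [-7.6-4.5, 7.8-4.5, -6.2+0] = [-12.100,3.300,-6.200]
hi = A.hi+B.hi = [2.2+4.5, 17.6+4.5, 3.6+9.9] = [6.700,22.100,13.500]
diag = √(18.8²+18.8²+19.7²) = √1094.97 = 33.090


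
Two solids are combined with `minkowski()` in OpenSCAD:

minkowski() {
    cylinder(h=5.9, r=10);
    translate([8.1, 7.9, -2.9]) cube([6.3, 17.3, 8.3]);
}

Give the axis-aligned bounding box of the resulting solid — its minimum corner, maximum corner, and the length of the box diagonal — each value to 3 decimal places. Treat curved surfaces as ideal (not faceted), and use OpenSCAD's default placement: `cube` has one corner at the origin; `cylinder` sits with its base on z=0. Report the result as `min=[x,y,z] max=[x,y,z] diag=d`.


min=[-1.900,-2.100,-2.900] max=[24.400,35.200,11.300] diag=47.798

A = translate([8.1, 7.9, -2.9]) cube([6.3, 17.3, 8.3]) → bbox [8.1,7.9,-2.9] .. [14.4,25.2,5.4]
B = cylinder(h=5.9, r=10) → bbox [-10,-10,0] .. [10,10,5.9]
lo = A.lo+B.lo = [8.1-10, 7.9-10, -2.9+0] = [-1.900,-2.100,-2.900]
hi = A.hi+B.hi = [14.4+10, 25.2+10, 5.4+5.9] = [24.400,35.200,11.300]
diag = √(26.3²+37.3²+14.2²) = √2284.62 = 47.798


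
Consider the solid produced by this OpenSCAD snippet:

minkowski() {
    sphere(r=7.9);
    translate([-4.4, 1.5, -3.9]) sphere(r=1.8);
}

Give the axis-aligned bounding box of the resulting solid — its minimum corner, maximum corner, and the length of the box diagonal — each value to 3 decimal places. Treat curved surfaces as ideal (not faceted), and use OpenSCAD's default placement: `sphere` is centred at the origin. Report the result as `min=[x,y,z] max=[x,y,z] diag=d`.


min=[-14.100,-8.200,-13.600] max=[5.300,11.200,5.800] diag=33.602

A = translate([-4.4, 1.5, -3.9]) sphere(r=1.8) → bbox [-6.2,-0.3,-5.7] .. [-2.6,3.3,-2.1]
B = sphere(r=7.9) → bbox [-7.9,-7.9,-7.9] .. [7.9,7.9,7.9]
lo = A.lo+B.lo = [-6.2-7.9, -0.3-7.9, -5.7-7.9] = [-14.100,-8.200,-13.600]
hi = A.hi+B.hi = [-2.6+7.9, 3.3+7.9, -2.1+7.9] = [5.300,11.200,5.800]
diag = √(19.4²+19.4²+19.4²) = √1129.08 = 33.602


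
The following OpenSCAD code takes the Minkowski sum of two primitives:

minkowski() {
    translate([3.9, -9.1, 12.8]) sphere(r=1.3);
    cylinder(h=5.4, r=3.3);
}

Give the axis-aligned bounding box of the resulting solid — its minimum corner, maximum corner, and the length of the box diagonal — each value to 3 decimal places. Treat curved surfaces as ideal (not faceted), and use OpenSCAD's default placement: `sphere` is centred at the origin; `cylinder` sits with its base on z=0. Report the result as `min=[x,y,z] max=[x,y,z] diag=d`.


A = translate([3.9, -9.1, 12.8]) sphere(r=1.3) → bbox [2.6,-10.4,11.5] .. [5.2,-7.8,14.1]
B = cylinder(h=5.4, r=3.3) → bbox [-3.3,-3.3,0] .. [3.3,3.3,5.4]
lo = A.lo+B.lo = [2.6-3.3, -10.4-3.3, 11.5+0] = [-0.700,-13.700,11.500]
hi = A.hi+B.hi = [5.2+3.3, -7.8+3.3, 14.1+5.4] = [8.500,-4.500,19.500]
diag = √(9.2²+9.2²+8²) = √233.28 = 15.274

min=[-0.700,-13.700,11.500] max=[8.500,-4.500,19.500] diag=15.274


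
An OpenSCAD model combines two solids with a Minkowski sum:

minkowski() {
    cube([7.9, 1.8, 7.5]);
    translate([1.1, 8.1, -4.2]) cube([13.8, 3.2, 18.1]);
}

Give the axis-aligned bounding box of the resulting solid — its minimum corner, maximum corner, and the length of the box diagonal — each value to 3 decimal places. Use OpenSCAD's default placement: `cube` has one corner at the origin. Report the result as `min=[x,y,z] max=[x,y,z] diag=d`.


A = translate([1.1, 8.1, -4.2]) cube([13.8, 3.2, 18.1]) → bbox [1.1,8.1,-4.2] .. [14.9,11.3,13.9]
B = cube([7.9, 1.8, 7.5]) → bbox [0,0,0] .. [7.9,1.8,7.5]
lo = A.lo+B.lo = [1.1+0, 8.1+0, -4.2+0] = [1.100,8.100,-4.200]
hi = A.hi+B.hi = [14.9+7.9, 11.3+1.8, 13.9+7.5] = [22.800,13.100,21.400]
diag = √(21.7²+5²+25.6²) = √1151.25 = 33.930

min=[1.100,8.100,-4.200] max=[22.800,13.100,21.400] diag=33.930


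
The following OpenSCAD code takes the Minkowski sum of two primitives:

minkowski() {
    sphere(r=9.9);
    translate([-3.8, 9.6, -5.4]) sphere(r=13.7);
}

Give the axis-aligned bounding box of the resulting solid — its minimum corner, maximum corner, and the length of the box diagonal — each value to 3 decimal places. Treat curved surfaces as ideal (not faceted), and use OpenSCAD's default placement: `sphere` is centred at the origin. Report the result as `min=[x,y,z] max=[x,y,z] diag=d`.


A = translate([-3.8, 9.6, -5.4]) sphere(r=13.7) → bbox [-17.5,-4.1,-19.1] .. [9.9,23.3,8.3]
B = sphere(r=9.9) → bbox [-9.9,-9.9,-9.9] .. [9.9,9.9,9.9]
lo = A.lo+B.lo = [-17.5-9.9, -4.1-9.9, -19.1-9.9] = [-27.400,-14.000,-29.000]
hi = A.hi+B.hi = [9.9+9.9, 23.3+9.9, 8.3+9.9] = [19.800,33.200,18.200]
diag = √(47.2²+47.2²+47.2²) = √6683.52 = 81.753

min=[-27.400,-14.000,-29.000] max=[19.800,33.200,18.200] diag=81.753


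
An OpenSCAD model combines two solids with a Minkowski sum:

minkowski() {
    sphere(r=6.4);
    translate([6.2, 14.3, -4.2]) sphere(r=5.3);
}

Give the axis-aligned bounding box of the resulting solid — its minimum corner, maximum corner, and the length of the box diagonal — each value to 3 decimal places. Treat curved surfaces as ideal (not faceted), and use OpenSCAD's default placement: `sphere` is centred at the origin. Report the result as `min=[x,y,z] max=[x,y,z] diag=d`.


A = translate([6.2, 14.3, -4.2]) sphere(r=5.3) → bbox [0.9,9,-9.5] .. [11.5,19.6,1.1]
B = sphere(r=6.4) → bbox [-6.4,-6.4,-6.4] .. [6.4,6.4,6.4]
lo = A.lo+B.lo = [0.9-6.4, 9-6.4, -9.5-6.4] = [-5.500,2.600,-15.900]
hi = A.hi+B.hi = [11.5+6.4, 19.6+6.4, 1.1+6.4] = [17.900,26.000,7.500]
diag = √(23.4²+23.4²+23.4²) = √1642.68 = 40.530

min=[-5.500,2.600,-15.900] max=[17.900,26.000,7.500] diag=40.530


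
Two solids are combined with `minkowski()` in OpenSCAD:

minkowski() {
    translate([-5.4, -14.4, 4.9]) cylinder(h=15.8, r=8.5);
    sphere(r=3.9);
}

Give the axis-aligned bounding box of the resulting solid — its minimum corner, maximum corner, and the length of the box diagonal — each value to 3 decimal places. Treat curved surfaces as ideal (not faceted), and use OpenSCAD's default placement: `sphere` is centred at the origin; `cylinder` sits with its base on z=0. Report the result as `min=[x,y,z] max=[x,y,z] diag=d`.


A = translate([-5.4, -14.4, 4.9]) cylinder(h=15.8, r=8.5) → bbox [-13.9,-22.9,4.9] .. [3.1,-5.9,20.7]
B = sphere(r=3.9) → bbox [-3.9,-3.9,-3.9] .. [3.9,3.9,3.9]
lo = A.lo+B.lo = [-13.9-3.9, -22.9-3.9, 4.9-3.9] = [-17.800,-26.800,1.000]
hi = A.hi+B.hi = [3.1+3.9, -5.9+3.9, 20.7+3.9] = [7.000,-2.000,24.600]
diag = √(24.8²+24.8²+23.6²) = √1787.04 = 42.273

min=[-17.800,-26.800,1.000] max=[7.000,-2.000,24.600] diag=42.273


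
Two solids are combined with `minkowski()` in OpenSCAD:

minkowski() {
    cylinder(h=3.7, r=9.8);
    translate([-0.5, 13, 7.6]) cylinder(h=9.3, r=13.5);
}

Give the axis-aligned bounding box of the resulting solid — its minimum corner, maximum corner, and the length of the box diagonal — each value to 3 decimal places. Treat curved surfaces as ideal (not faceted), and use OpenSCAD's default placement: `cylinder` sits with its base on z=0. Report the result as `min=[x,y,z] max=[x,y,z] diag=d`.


A = translate([-0.5, 13, 7.6]) cylinder(h=9.3, r=13.5) → bbox [-14,-0.5,7.6] .. [13,26.5,16.9]
B = cylinder(h=3.7, r=9.8) → bbox [-9.8,-9.8,0] .. [9.8,9.8,3.7]
lo = A.lo+B.lo = [-14-9.8, -0.5-9.8, 7.6+0] = [-23.800,-10.300,7.600]
hi = A.hi+B.hi = [13+9.8, 26.5+9.8, 16.9+3.7] = [22.800,36.300,20.600]
diag = √(46.6²+46.6²+13²) = √4512.12 = 67.172

min=[-23.800,-10.300,7.600] max=[22.800,36.300,20.600] diag=67.172


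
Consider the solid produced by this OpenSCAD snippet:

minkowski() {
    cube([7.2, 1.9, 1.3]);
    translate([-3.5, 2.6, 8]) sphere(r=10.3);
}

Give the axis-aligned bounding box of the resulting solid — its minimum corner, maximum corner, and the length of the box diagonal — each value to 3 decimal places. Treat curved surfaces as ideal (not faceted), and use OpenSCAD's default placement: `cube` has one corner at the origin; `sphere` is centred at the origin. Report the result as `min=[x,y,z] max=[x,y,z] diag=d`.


min=[-13.800,-7.700,-2.300] max=[14.000,14.800,19.600] diag=41.937

A = translate([-3.5, 2.6, 8]) sphere(r=10.3) → bbox [-13.8,-7.7,-2.3] .. [6.8,12.9,18.3]
B = cube([7.2, 1.9, 1.3]) → bbox [0,0,0] .. [7.2,1.9,1.3]
lo = A.lo+B.lo = [-13.8+0, -7.7+0, -2.3+0] = [-13.800,-7.700,-2.300]
hi = A.hi+B.hi = [6.8+7.2, 12.9+1.9, 18.3+1.3] = [14.000,14.800,19.600]
diag = √(27.8²+22.5²+21.9²) = √1758.7 = 41.937


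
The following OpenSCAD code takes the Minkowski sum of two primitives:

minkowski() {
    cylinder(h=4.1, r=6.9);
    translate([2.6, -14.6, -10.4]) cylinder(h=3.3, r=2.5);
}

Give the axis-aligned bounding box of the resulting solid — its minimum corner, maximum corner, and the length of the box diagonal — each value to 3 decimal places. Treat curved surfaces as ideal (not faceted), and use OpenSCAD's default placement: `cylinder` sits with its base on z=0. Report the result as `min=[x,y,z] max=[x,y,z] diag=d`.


A = translate([2.6, -14.6, -10.4]) cylinder(h=3.3, r=2.5) → bbox [0.1,-17.1,-10.4] .. [5.1,-12.1,-7.1]
B = cylinder(h=4.1, r=6.9) → bbox [-6.9,-6.9,0] .. [6.9,6.9,4.1]
lo = A.lo+B.lo = [0.1-6.9, -17.1-6.9, -10.4+0] = [-6.800,-24.000,-10.400]
hi = A.hi+B.hi = [5.1+6.9, -12.1+6.9, -7.1+4.1] = [12.000,-5.200,-3.000]
diag = √(18.8²+18.8²+7.4²) = √761.64 = 27.598

min=[-6.800,-24.000,-10.400] max=[12.000,-5.200,-3.000] diag=27.598


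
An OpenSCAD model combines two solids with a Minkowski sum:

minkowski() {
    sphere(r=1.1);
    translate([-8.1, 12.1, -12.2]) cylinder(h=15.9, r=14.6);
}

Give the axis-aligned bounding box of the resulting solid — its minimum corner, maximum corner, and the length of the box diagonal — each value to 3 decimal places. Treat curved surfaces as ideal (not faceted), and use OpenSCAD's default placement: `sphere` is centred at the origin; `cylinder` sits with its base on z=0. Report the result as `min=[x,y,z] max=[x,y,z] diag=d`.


min=[-23.800,-3.600,-13.300] max=[7.600,27.800,4.800] diag=47.953

A = translate([-8.1, 12.1, -12.2]) cylinder(h=15.9, r=14.6) → bbox [-22.7,-2.5,-12.2] .. [6.5,26.7,3.7]
B = sphere(r=1.1) → bbox [-1.1,-1.1,-1.1] .. [1.1,1.1,1.1]
lo = A.lo+B.lo = [-22.7-1.1, -2.5-1.1, -12.2-1.1] = [-23.800,-3.600,-13.300]
hi = A.hi+B.hi = [6.5+1.1, 26.7+1.1, 3.7+1.1] = [7.600,27.800,4.800]
diag = √(31.4²+31.4²+18.1²) = √2299.53 = 47.953


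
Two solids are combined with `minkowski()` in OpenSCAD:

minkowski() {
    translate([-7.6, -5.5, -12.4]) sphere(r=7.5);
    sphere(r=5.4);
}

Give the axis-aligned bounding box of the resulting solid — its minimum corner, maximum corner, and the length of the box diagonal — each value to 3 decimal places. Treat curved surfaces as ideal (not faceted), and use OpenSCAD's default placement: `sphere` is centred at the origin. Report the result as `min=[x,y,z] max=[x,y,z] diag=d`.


min=[-20.500,-18.400,-25.300] max=[5.300,7.400,0.500] diag=44.687

A = translate([-7.6, -5.5, -12.4]) sphere(r=7.5) → bbox [-15.1,-13,-19.9] .. [-0.1,2,-4.9]
B = sphere(r=5.4) → bbox [-5.4,-5.4,-5.4] .. [5.4,5.4,5.4]
lo = A.lo+B.lo = [-15.1-5.4, -13-5.4, -19.9-5.4] = [-20.500,-18.400,-25.300]
hi = A.hi+B.hi = [-0.1+5.4, 2+5.4, -4.9+5.4] = [5.300,7.400,0.500]
diag = √(25.8²+25.8²+25.8²) = √1996.92 = 44.687


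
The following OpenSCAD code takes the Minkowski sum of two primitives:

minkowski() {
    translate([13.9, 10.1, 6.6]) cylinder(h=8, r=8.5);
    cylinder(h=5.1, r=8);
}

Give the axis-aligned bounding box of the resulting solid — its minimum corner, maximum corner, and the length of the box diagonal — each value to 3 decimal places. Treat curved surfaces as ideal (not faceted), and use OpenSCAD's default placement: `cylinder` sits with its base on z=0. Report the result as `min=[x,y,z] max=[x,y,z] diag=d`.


A = translate([13.9, 10.1, 6.6]) cylinder(h=8, r=8.5) → bbox [5.4,1.6,6.6] .. [22.4,18.6,14.6]
B = cylinder(h=5.1, r=8) → bbox [-8,-8,0] .. [8,8,5.1]
lo = A.lo+B.lo = [5.4-8, 1.6-8, 6.6+0] = [-2.600,-6.400,6.600]
hi = A.hi+B.hi = [22.4+8, 18.6+8, 14.6+5.1] = [30.400,26.600,19.700]
diag = √(33²+33²+13.1²) = √2349.61 = 48.473

min=[-2.600,-6.400,6.600] max=[30.400,26.600,19.700] diag=48.473


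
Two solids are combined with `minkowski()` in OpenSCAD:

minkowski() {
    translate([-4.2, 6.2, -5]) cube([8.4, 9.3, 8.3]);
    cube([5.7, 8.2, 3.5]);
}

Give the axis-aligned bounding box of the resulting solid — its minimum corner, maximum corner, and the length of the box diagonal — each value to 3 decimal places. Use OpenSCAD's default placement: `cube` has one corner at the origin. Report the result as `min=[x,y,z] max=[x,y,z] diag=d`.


min=[-4.200,6.200,-5.000] max=[9.900,23.700,6.800] diag=25.383

A = translate([-4.2, 6.2, -5]) cube([8.4, 9.3, 8.3]) → bbox [-4.2,6.2,-5] .. [4.2,15.5,3.3]
B = cube([5.7, 8.2, 3.5]) → bbox [0,0,0] .. [5.7,8.2,3.5]
lo = A.lo+B.lo = [-4.2+0, 6.2+0, -5+0] = [-4.200,6.200,-5.000]
hi = A.hi+B.hi = [4.2+5.7, 15.5+8.2, 3.3+3.5] = [9.900,23.700,6.800]
diag = √(14.1²+17.5²+11.8²) = √644.3 = 25.383


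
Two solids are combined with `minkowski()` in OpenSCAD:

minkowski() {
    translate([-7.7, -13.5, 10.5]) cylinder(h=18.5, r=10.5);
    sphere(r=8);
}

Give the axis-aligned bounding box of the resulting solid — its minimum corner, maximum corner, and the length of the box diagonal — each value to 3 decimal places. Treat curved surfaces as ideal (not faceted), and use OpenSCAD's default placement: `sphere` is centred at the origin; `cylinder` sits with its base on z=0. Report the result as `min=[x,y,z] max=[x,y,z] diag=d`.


min=[-26.200,-32.000,2.500] max=[10.800,5.000,37.000] diag=62.676

A = translate([-7.7, -13.5, 10.5]) cylinder(h=18.5, r=10.5) → bbox [-18.2,-24,10.5] .. [2.8,-3,29]
B = sphere(r=8) → bbox [-8,-8,-8] .. [8,8,8]
lo = A.lo+B.lo = [-18.2-8, -24-8, 10.5-8] = [-26.200,-32.000,2.500]
hi = A.hi+B.hi = [2.8+8, -3+8, 29+8] = [10.800,5.000,37.000]
diag = √(37²+37²+34.5²) = √3928.25 = 62.676


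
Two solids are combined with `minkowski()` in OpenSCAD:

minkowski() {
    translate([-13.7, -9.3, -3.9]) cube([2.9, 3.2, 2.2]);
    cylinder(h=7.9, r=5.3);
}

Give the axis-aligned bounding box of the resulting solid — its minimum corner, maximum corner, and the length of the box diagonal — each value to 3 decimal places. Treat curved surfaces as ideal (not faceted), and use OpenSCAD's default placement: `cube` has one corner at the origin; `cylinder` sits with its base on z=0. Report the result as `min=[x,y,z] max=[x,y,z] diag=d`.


min=[-19.000,-14.600,-3.900] max=[-5.500,-0.800,6.200] diag=21.788

A = translate([-13.7, -9.3, -3.9]) cube([2.9, 3.2, 2.2]) → bbox [-13.7,-9.3,-3.9] .. [-10.8,-6.1,-1.7]
B = cylinder(h=7.9, r=5.3) → bbox [-5.3,-5.3,0] .. [5.3,5.3,7.9]
lo = A.lo+B.lo = [-13.7-5.3, -9.3-5.3, -3.9+0] = [-19.000,-14.600,-3.900]
hi = A.hi+B.hi = [-10.8+5.3, -6.1+5.3, -1.7+7.9] = [-5.500,-0.800,6.200]
diag = √(13.5²+13.8²+10.1²) = √474.7 = 21.788


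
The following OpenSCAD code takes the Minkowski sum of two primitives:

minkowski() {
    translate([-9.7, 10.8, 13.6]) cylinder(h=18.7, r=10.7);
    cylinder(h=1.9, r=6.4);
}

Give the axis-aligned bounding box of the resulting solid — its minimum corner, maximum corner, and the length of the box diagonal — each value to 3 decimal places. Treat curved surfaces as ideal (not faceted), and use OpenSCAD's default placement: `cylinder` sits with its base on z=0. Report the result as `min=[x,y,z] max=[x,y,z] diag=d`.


min=[-26.800,-6.300,13.600] max=[7.400,27.900,34.200] diag=52.570

A = translate([-9.7, 10.8, 13.6]) cylinder(h=18.7, r=10.7) → bbox [-20.4,0.1,13.6] .. [1,21.5,32.3]
B = cylinder(h=1.9, r=6.4) → bbox [-6.4,-6.4,0] .. [6.4,6.4,1.9]
lo = A.lo+B.lo = [-20.4-6.4, 0.1-6.4, 13.6+0] = [-26.800,-6.300,13.600]
hi = A.hi+B.hi = [1+6.4, 21.5+6.4, 32.3+1.9] = [7.400,27.900,34.200]
diag = √(34.2²+34.2²+20.6²) = √2763.64 = 52.570


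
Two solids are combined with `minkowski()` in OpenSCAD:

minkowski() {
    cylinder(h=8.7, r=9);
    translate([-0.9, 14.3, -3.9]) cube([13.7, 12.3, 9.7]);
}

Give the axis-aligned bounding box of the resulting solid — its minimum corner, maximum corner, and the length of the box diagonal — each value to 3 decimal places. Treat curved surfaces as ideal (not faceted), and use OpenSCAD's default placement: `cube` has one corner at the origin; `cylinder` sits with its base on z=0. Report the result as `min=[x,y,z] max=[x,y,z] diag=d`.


A = translate([-0.9, 14.3, -3.9]) cube([13.7, 12.3, 9.7]) → bbox [-0.9,14.3,-3.9] .. [12.8,26.6,5.8]
B = cylinder(h=8.7, r=9) → bbox [-9,-9,0] .. [9,9,8.7]
lo = A.lo+B.lo = [-0.9-9, 14.3-9, -3.9+0] = [-9.900,5.300,-3.900]
hi = A.hi+B.hi = [12.8+9, 26.6+9, 5.8+8.7] = [21.800,35.600,14.500]
diag = √(31.7²+30.3²+18.4²) = √2261.54 = 47.556

min=[-9.900,5.300,-3.900] max=[21.800,35.600,14.500] diag=47.556


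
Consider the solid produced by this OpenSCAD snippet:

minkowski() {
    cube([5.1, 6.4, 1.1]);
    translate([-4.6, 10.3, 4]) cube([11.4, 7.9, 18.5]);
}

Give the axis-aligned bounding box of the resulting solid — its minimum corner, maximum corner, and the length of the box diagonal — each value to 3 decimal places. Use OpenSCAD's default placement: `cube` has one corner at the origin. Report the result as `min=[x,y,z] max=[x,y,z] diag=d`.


min=[-4.600,10.300,4.000] max=[11.900,24.600,23.600] diag=29.341

A = translate([-4.6, 10.3, 4]) cube([11.4, 7.9, 18.5]) → bbox [-4.6,10.3,4] .. [6.8,18.2,22.5]
B = cube([5.1, 6.4, 1.1]) → bbox [0,0,0] .. [5.1,6.4,1.1]
lo = A.lo+B.lo = [-4.6+0, 10.3+0, 4+0] = [-4.600,10.300,4.000]
hi = A.hi+B.hi = [6.8+5.1, 18.2+6.4, 22.5+1.1] = [11.900,24.600,23.600]
diag = √(16.5²+14.3²+19.6²) = √860.9 = 29.341


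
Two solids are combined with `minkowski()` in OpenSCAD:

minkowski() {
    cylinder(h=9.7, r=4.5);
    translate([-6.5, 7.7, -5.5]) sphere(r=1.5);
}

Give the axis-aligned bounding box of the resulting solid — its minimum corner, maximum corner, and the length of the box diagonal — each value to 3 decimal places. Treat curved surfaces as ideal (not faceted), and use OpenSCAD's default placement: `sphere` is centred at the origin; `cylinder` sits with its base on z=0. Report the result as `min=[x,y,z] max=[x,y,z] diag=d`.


A = translate([-6.5, 7.7, -5.5]) sphere(r=1.5) → bbox [-8,6.2,-7] .. [-5,9.2,-4]
B = cylinder(h=9.7, r=4.5) → bbox [-4.5,-4.5,0] .. [4.5,4.5,9.7]
lo = A.lo+B.lo = [-8-4.5, 6.2-4.5, -7+0] = [-12.500,1.700,-7.000]
hi = A.hi+B.hi = [-5+4.5, 9.2+4.5, -4+9.7] = [-0.500,13.700,5.700]
diag = √(12²+12²+12.7²) = √449.29 = 21.196

min=[-12.500,1.700,-7.000] max=[-0.500,13.700,5.700] diag=21.196


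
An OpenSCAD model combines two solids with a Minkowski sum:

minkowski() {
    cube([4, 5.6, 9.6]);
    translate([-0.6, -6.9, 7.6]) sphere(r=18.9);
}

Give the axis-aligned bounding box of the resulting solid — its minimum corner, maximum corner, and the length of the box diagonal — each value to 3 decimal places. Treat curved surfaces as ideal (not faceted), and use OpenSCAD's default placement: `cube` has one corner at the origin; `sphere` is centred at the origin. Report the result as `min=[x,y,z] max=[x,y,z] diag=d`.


A = translate([-0.6, -6.9, 7.6]) sphere(r=18.9) → bbox [-19.5,-25.8,-11.3] .. [18.3,12,26.5]
B = cube([4, 5.6, 9.6]) → bbox [0,0,0] .. [4,5.6,9.6]
lo = A.lo+B.lo = [-19.5+0, -25.8+0, -11.3+0] = [-19.500,-25.800,-11.300]
hi = A.hi+B.hi = [18.3+4, 12+5.6, 26.5+9.6] = [22.300,17.600,36.100]
diag = √(41.8²+43.4²+47.4²) = √5877.56 = 76.665

min=[-19.500,-25.800,-11.300] max=[22.300,17.600,36.100] diag=76.665


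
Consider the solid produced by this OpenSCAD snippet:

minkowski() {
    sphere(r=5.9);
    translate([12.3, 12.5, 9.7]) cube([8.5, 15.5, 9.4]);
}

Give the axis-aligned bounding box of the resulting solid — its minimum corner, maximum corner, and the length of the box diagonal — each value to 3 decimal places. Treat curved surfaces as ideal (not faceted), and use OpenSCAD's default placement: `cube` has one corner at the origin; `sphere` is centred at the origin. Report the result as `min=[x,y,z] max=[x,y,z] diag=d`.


A = translate([12.3, 12.5, 9.7]) cube([8.5, 15.5, 9.4]) → bbox [12.3,12.5,9.7] .. [20.8,28,19.1]
B = sphere(r=5.9) → bbox [-5.9,-5.9,-5.9] .. [5.9,5.9,5.9]
lo = A.lo+B.lo = [12.3-5.9, 12.5-5.9, 9.7-5.9] = [6.400,6.600,3.800]
hi = A.hi+B.hi = [20.8+5.9, 28+5.9, 19.1+5.9] = [26.700,33.900,25.000]
diag = √(20.3²+27.3²+21.2²) = √1606.82 = 40.085

min=[6.400,6.600,3.800] max=[26.700,33.900,25.000] diag=40.085


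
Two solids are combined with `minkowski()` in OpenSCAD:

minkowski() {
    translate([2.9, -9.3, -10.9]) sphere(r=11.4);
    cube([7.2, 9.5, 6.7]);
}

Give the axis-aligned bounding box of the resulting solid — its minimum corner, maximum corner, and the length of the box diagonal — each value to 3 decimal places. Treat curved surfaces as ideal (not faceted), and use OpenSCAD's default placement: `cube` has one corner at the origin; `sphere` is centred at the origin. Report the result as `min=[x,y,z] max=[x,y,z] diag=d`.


A = translate([2.9, -9.3, -10.9]) sphere(r=11.4) → bbox [-8.5,-20.7,-22.3] .. [14.3,2.1,0.5]
B = cube([7.2, 9.5, 6.7]) → bbox [0,0,0] .. [7.2,9.5,6.7]
lo = A.lo+B.lo = [-8.5+0, -20.7+0, -22.3+0] = [-8.500,-20.700,-22.300]
hi = A.hi+B.hi = [14.3+7.2, 2.1+9.5, 0.5+6.7] = [21.500,11.600,7.200]
diag = √(30²+32.3²+29.5²) = √2813.54 = 53.043

min=[-8.500,-20.700,-22.300] max=[21.500,11.600,7.200] diag=53.043


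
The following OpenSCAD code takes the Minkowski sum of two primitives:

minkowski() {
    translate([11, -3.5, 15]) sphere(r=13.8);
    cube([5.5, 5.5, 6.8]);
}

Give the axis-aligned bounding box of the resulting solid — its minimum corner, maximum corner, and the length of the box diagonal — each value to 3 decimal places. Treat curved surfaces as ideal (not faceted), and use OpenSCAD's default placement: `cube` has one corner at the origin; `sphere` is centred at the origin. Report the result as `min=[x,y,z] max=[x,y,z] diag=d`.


A = translate([11, -3.5, 15]) sphere(r=13.8) → bbox [-2.8,-17.3,1.2] .. [24.8,10.3,28.8]
B = cube([5.5, 5.5, 6.8]) → bbox [0,0,0] .. [5.5,5.5,6.8]
lo = A.lo+B.lo = [-2.8+0, -17.3+0, 1.2+0] = [-2.800,-17.300,1.200]
hi = A.hi+B.hi = [24.8+5.5, 10.3+5.5, 28.8+6.8] = [30.300,15.800,35.600]
diag = √(33.1²+33.1²+34.4²) = √3374.58 = 58.091

min=[-2.800,-17.300,1.200] max=[30.300,15.800,35.600] diag=58.091


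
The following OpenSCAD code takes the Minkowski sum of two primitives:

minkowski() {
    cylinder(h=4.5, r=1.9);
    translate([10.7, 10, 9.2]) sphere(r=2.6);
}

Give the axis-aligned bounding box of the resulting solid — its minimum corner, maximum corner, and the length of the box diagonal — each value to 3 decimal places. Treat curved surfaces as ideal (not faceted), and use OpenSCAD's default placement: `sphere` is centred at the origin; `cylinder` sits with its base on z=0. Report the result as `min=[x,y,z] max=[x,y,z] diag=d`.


min=[6.200,5.500,6.600] max=[15.200,14.500,16.300] diag=16.003

A = translate([10.7, 10, 9.2]) sphere(r=2.6) → bbox [8.1,7.4,6.6] .. [13.3,12.6,11.8]
B = cylinder(h=4.5, r=1.9) → bbox [-1.9,-1.9,0] .. [1.9,1.9,4.5]
lo = A.lo+B.lo = [8.1-1.9, 7.4-1.9, 6.6+0] = [6.200,5.500,6.600]
hi = A.hi+B.hi = [13.3+1.9, 12.6+1.9, 11.8+4.5] = [15.200,14.500,16.300]
diag = √(9²+9²+9.7²) = √256.09 = 16.003


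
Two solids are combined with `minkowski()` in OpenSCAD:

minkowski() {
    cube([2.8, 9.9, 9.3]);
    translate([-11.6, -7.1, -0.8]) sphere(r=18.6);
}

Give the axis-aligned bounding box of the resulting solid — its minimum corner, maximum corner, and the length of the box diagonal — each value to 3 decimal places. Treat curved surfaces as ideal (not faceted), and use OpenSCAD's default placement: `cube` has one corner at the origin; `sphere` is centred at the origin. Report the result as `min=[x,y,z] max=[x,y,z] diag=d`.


A = translate([-11.6, -7.1, -0.8]) sphere(r=18.6) → bbox [-30.2,-25.7,-19.4] .. [7,11.5,17.8]
B = cube([2.8, 9.9, 9.3]) → bbox [0,0,0] .. [2.8,9.9,9.3]
lo = A.lo+B.lo = [-30.2+0, -25.7+0, -19.4+0] = [-30.200,-25.700,-19.400]
hi = A.hi+B.hi = [7+2.8, 11.5+9.9, 17.8+9.3] = [9.800,21.400,27.100]
diag = √(40²+47.1²+46.5²) = √5980.66 = 77.335

min=[-30.200,-25.700,-19.400] max=[9.800,21.400,27.100] diag=77.335


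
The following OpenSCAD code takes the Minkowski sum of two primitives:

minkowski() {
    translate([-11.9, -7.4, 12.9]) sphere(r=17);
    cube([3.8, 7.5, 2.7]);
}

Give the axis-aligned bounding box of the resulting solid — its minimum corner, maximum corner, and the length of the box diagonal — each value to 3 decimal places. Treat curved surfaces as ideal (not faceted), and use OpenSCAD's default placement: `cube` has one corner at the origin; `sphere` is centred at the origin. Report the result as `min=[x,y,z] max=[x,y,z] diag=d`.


min=[-28.900,-24.400,-4.100] max=[8.900,17.100,32.600] diag=67.067

A = translate([-11.9, -7.4, 12.9]) sphere(r=17) → bbox [-28.9,-24.4,-4.1] .. [5.1,9.6,29.9]
B = cube([3.8, 7.5, 2.7]) → bbox [0,0,0] .. [3.8,7.5,2.7]
lo = A.lo+B.lo = [-28.9+0, -24.4+0, -4.1+0] = [-28.900,-24.400,-4.100]
hi = A.hi+B.hi = [5.1+3.8, 9.6+7.5, 29.9+2.7] = [8.900,17.100,32.600]
diag = √(37.8²+41.5²+36.7²) = √4497.98 = 67.067


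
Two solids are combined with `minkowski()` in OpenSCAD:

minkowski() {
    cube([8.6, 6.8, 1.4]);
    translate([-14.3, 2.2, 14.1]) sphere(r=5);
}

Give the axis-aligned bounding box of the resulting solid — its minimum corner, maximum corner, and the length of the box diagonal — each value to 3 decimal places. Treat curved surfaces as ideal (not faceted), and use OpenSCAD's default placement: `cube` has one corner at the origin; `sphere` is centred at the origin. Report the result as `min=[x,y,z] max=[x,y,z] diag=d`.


A = translate([-14.3, 2.2, 14.1]) sphere(r=5) → bbox [-19.3,-2.8,9.1] .. [-9.3,7.2,19.1]
B = cube([8.6, 6.8, 1.4]) → bbox [0,0,0] .. [8.6,6.8,1.4]
lo = A.lo+B.lo = [-19.3+0, -2.8+0, 9.1+0] = [-19.300,-2.800,9.100]
hi = A.hi+B.hi = [-9.3+8.6, 7.2+6.8, 19.1+1.4] = [-0.700,14.000,20.500]
diag = √(18.6²+16.8²+11.4²) = √758.16 = 27.535

min=[-19.300,-2.800,9.100] max=[-0.700,14.000,20.500] diag=27.535


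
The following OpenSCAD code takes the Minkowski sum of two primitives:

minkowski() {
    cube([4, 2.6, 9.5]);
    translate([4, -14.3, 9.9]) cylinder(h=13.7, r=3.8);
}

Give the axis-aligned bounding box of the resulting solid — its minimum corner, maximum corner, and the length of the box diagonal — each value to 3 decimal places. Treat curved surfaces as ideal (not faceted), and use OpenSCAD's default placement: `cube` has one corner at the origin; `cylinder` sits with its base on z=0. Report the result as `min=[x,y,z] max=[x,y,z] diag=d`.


A = translate([4, -14.3, 9.9]) cylinder(h=13.7, r=3.8) → bbox [0.2,-18.1,9.9] .. [7.8,-10.5,23.6]
B = cube([4, 2.6, 9.5]) → bbox [0,0,0] .. [4,2.6,9.5]
lo = A.lo+B.lo = [0.2+0, -18.1+0, 9.9+0] = [0.200,-18.100,9.900]
hi = A.hi+B.hi = [7.8+4, -10.5+2.6, 23.6+9.5] = [11.800,-7.900,33.100]
diag = √(11.6²+10.2²+23.2²) = √776.84 = 27.872

min=[0.200,-18.100,9.900] max=[11.800,-7.900,33.100] diag=27.872


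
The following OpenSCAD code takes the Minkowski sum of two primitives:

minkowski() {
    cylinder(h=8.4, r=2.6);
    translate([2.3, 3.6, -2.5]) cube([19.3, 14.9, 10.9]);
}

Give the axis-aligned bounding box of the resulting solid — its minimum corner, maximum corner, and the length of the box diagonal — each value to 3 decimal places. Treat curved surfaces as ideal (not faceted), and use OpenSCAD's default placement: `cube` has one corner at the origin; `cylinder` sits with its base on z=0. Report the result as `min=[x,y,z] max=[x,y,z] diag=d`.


min=[-0.300,1.000,-2.500] max=[24.200,21.100,16.800] diag=37.105

A = translate([2.3, 3.6, -2.5]) cube([19.3, 14.9, 10.9]) → bbox [2.3,3.6,-2.5] .. [21.6,18.5,8.4]
B = cylinder(h=8.4, r=2.6) → bbox [-2.6,-2.6,0] .. [2.6,2.6,8.4]
lo = A.lo+B.lo = [2.3-2.6, 3.6-2.6, -2.5+0] = [-0.300,1.000,-2.500]
hi = A.hi+B.hi = [21.6+2.6, 18.5+2.6, 8.4+8.4] = [24.200,21.100,16.800]
diag = √(24.5²+20.1²+19.3²) = √1376.75 = 37.105


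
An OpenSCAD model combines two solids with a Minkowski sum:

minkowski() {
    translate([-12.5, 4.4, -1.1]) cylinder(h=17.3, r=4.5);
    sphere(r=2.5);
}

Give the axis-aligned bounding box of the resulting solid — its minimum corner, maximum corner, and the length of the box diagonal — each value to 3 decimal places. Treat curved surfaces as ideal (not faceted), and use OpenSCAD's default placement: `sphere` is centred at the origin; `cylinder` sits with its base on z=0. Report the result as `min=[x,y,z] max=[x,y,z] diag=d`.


min=[-19.500,-2.600,-3.600] max=[-5.500,11.400,18.700] diag=29.821

A = translate([-12.5, 4.4, -1.1]) cylinder(h=17.3, r=4.5) → bbox [-17,-0.1,-1.1] .. [-8,8.9,16.2]
B = sphere(r=2.5) → bbox [-2.5,-2.5,-2.5] .. [2.5,2.5,2.5]
lo = A.lo+B.lo = [-17-2.5, -0.1-2.5, -1.1-2.5] = [-19.500,-2.600,-3.600]
hi = A.hi+B.hi = [-8+2.5, 8.9+2.5, 16.2+2.5] = [-5.500,11.400,18.700]
diag = √(14²+14²+22.3²) = √889.29 = 29.821


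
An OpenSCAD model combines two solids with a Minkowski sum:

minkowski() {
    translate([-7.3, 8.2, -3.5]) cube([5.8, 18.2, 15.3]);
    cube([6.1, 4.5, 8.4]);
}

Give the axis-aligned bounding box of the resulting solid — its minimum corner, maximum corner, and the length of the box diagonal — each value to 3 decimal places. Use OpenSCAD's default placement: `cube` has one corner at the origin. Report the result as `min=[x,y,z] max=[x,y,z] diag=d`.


A = translate([-7.3, 8.2, -3.5]) cube([5.8, 18.2, 15.3]) → bbox [-7.3,8.2,-3.5] .. [-1.5,26.4,11.8]
B = cube([6.1, 4.5, 8.4]) → bbox [0,0,0] .. [6.1,4.5,8.4]
lo = A.lo+B.lo = [-7.3+0, 8.2+0, -3.5+0] = [-7.300,8.200,-3.500]
hi = A.hi+B.hi = [-1.5+6.1, 26.4+4.5, 11.8+8.4] = [4.600,30.900,20.200]
diag = √(11.9²+22.7²+23.7²) = √1218.59 = 34.908

min=[-7.300,8.200,-3.500] max=[4.600,30.900,20.200] diag=34.908


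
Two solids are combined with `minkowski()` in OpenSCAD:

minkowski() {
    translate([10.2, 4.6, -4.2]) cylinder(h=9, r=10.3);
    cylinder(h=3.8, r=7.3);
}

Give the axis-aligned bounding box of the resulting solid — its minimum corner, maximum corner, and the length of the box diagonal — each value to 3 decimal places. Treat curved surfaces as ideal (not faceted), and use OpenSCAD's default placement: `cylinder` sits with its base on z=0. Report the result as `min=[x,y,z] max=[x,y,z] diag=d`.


A = translate([10.2, 4.6, -4.2]) cylinder(h=9, r=10.3) → bbox [-0.1,-5.7,-4.2] .. [20.5,14.9,4.8]
B = cylinder(h=3.8, r=7.3) → bbox [-7.3,-7.3,0] .. [7.3,7.3,3.8]
lo = A.lo+B.lo = [-0.1-7.3, -5.7-7.3, -4.2+0] = [-7.400,-13.000,-4.200]
hi = A.hi+B.hi = [20.5+7.3, 14.9+7.3, 4.8+3.8] = [27.800,22.200,8.600]
diag = √(35.2²+35.2²+12.8²) = √2641.92 = 51.400

min=[-7.400,-13.000,-4.200] max=[27.800,22.200,8.600] diag=51.400


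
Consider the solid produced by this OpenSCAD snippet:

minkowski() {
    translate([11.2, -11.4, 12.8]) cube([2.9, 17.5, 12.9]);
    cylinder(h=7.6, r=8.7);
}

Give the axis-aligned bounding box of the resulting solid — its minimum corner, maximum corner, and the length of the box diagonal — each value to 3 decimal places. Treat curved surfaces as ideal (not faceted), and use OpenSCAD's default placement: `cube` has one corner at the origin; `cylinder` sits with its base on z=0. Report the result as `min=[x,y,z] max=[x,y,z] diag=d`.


min=[2.500,-20.100,12.800] max=[22.800,14.800,33.300] diag=45.281

A = translate([11.2, -11.4, 12.8]) cube([2.9, 17.5, 12.9]) → bbox [11.2,-11.4,12.8] .. [14.1,6.1,25.7]
B = cylinder(h=7.6, r=8.7) → bbox [-8.7,-8.7,0] .. [8.7,8.7,7.6]
lo = A.lo+B.lo = [11.2-8.7, -11.4-8.7, 12.8+0] = [2.500,-20.100,12.800]
hi = A.hi+B.hi = [14.1+8.7, 6.1+8.7, 25.7+7.6] = [22.800,14.800,33.300]
diag = √(20.3²+34.9²+20.5²) = √2050.35 = 45.281


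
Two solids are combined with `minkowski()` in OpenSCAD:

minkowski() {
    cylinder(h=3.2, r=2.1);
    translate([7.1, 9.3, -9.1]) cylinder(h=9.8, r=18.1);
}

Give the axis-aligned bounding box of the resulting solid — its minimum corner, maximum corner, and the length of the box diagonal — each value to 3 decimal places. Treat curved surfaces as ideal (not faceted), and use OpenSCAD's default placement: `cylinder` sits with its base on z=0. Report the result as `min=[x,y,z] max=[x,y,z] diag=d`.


min=[-13.100,-10.900,-9.100] max=[27.300,29.500,3.900] diag=58.595

A = translate([7.1, 9.3, -9.1]) cylinder(h=9.8, r=18.1) → bbox [-11,-8.8,-9.1] .. [25.2,27.4,0.7]
B = cylinder(h=3.2, r=2.1) → bbox [-2.1,-2.1,0] .. [2.1,2.1,3.2]
lo = A.lo+B.lo = [-11-2.1, -8.8-2.1, -9.1+0] = [-13.100,-10.900,-9.100]
hi = A.hi+B.hi = [25.2+2.1, 27.4+2.1, 0.7+3.2] = [27.300,29.500,3.900]
diag = √(40.4²+40.4²+13²) = √3433.32 = 58.595


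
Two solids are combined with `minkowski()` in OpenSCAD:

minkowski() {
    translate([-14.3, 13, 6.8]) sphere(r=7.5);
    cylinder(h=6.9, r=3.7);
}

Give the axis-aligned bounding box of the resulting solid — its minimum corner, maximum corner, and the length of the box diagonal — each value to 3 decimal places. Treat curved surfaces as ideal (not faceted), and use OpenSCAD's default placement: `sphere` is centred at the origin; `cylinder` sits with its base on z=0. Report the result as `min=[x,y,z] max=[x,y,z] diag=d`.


min=[-25.500,1.800,-0.700] max=[-3.100,24.200,21.200] diag=38.511

A = translate([-14.3, 13, 6.8]) sphere(r=7.5) → bbox [-21.8,5.5,-0.7] .. [-6.8,20.5,14.3]
B = cylinder(h=6.9, r=3.7) → bbox [-3.7,-3.7,0] .. [3.7,3.7,6.9]
lo = A.lo+B.lo = [-21.8-3.7, 5.5-3.7, -0.7+0] = [-25.500,1.800,-0.700]
hi = A.hi+B.hi = [-6.8+3.7, 20.5+3.7, 14.3+6.9] = [-3.100,24.200,21.200]
diag = √(22.4²+22.4²+21.9²) = √1483.13 = 38.511


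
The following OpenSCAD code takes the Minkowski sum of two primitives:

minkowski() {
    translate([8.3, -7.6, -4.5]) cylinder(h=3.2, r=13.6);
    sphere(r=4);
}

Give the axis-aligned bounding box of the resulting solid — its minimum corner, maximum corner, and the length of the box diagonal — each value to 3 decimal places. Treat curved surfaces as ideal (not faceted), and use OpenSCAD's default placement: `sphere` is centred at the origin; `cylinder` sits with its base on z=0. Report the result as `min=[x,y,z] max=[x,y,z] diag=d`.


A = translate([8.3, -7.6, -4.5]) cylinder(h=3.2, r=13.6) → bbox [-5.3,-21.2,-4.5] .. [21.9,6,-1.3]
B = sphere(r=4) → bbox [-4,-4,-4] .. [4,4,4]
lo = A.lo+B.lo = [-5.3-4, -21.2-4, -4.5-4] = [-9.300,-25.200,-8.500]
hi = A.hi+B.hi = [21.9+4, 6+4, -1.3+4] = [25.900,10.000,2.700]
diag = √(35.2²+35.2²+11.2²) = √2603.52 = 51.025

min=[-9.300,-25.200,-8.500] max=[25.900,10.000,2.700] diag=51.025
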